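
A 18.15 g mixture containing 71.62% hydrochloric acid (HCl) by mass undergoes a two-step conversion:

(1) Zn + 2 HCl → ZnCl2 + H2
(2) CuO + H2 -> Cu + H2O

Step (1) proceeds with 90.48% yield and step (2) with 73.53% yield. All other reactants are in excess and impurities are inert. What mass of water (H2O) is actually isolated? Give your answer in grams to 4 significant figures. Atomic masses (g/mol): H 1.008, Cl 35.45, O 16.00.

Pure HCl = 18.15 × 0.7162 = 12.999 g.
M(HCl) = 1.008 + 35.45 = 36.458 g/mol.
M(H2O) = 2(1.008) + 16.00 = 18.016 g/mol.
n(HCl) = 12.999 / 36.458 = 0.35655 mol.
Step 1 (HCl:H2 = 2:1): theoretical n(H2) = 0.17827 mol; at 90.48% yield, n(H2) = 0.16130 mol.
Step 2 (H2:H2O = 1:1): theoretical n(H2O) = 0.16130 mol, so theoretical mass = 0.16130 × 18.016 = 2.9060 g.
At 73.53% yield, actual mass of H2O = 2.9060 × 0.7353 = 2.1368 g.

2.137 g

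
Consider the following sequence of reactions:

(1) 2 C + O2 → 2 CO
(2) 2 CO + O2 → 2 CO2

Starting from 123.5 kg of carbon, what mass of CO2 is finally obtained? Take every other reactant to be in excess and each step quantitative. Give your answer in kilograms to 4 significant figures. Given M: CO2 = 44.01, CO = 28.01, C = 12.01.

452.6 kg

123.5 kg = 123500 g.
n(C) = 123500 / 12.01 = 10283 mol.
Step 1 gives a 2:2 ratio of C to CO, so n(CO) = 10283 mol.
In step 2 the CO:CO2 ratio is 2:2, so n(CO2) = 10283 mol.
Mass of CO2 = 10283 × 44.01 = 452560 g = 452.6 kg.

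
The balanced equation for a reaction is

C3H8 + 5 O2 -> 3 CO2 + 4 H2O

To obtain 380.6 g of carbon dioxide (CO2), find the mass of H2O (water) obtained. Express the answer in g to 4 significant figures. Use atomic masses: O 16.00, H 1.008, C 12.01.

207.7 g

M(CO2) = 12.01 + 2(16.00) = 44.01 g/mol.
M(H2O) = 2(1.008) + 16.00 = 18.016 g/mol.
n(CO2) = 380.60 g / 44.01 g/mol = 8.6480 mol.
From the equation the CO2:H2O mole ratio is 3:4, so n(H2O) = 8.6480 × 4/3 = 11.531 mol.
Mass of H2O = 11.531 mol × 18.016 g/mol = 207.74 g.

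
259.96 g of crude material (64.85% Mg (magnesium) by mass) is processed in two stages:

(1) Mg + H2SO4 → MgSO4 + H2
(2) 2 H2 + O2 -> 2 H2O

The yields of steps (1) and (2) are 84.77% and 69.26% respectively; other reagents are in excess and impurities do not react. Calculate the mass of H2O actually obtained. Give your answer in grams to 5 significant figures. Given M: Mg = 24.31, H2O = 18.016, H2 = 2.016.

73.352 g

Pure Mg = 259.96 × 0.6485 = 168.584 g.
n(Mg) = 168.584 / 24.31 = 6.93476 mol.
Step 1 (Mg:H2 = 1:1): theoretical n(H2) = 6.93476 mol; at 84.77% yield, n(H2) = 5.87860 mol.
Step 2 (H2:H2O = 2:2): theoretical n(H2O) = 5.87860 mol, so theoretical mass = 5.87860 × 18.016 = 105.909 g.
At 69.26% yield, actual mass of H2O = 105.909 × 0.6926 = 73.3524 g.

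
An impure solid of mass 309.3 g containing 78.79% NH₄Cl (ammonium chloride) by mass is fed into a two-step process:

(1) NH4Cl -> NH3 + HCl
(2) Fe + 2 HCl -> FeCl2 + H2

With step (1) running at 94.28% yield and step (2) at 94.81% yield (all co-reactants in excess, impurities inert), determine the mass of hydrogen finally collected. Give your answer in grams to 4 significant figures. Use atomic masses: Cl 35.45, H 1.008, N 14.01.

4.105 g

Pure NH4Cl = 309.3 × 0.7879 = 243.70 g.
M(NH4Cl) = 14.01 + 4(1.008) + 35.45 = 53.492 g/mol.
M(H2) = 2(1.008) = 2.016 g/mol.
n(NH4Cl) = 243.70 / 53.492 = 4.5558 mol.
Step 1 (NH4Cl:HCl = 1:1): theoretical n(HCl) = 4.5558 mol; at 94.28% yield, n(HCl) = 4.2952 mol.
Step 2 (HCl:H2 = 2:1): theoretical n(H2) = 2.1476 mol, so theoretical mass = 2.1476 × 2.016 = 4.3295 g.
At 94.81% yield, actual mass of H2 = 4.3295 × 0.9481 = 4.1048 g.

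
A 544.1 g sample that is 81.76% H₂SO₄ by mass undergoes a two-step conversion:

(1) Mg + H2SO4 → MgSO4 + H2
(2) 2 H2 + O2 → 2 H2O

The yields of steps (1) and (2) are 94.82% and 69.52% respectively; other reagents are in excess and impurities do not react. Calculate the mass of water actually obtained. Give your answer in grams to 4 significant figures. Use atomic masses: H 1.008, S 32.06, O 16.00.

Pure H2SO4 = 544.1 × 0.8176 = 444.86 g.
M(H2SO4) = 2(1.008) + 32.06 + 4(16.00) = 98.076 g/mol.
M(H2O) = 2(1.008) + 16.00 = 18.016 g/mol.
n(H2SO4) = 444.86 / 98.076 = 4.5358 mol.
Step 1 (H2SO4:H2 = 1:1): theoretical n(H2) = 4.5358 mol; at 94.82% yield, n(H2) = 4.3009 mol.
Step 2 (H2:H2O = 2:2): theoretical n(H2O) = 4.3009 mol, so theoretical mass = 4.3009 × 18.016 = 77.485 g.
At 69.52% yield, actual mass of H2O = 77.485 × 0.6952 = 53.867 g.

53.87 g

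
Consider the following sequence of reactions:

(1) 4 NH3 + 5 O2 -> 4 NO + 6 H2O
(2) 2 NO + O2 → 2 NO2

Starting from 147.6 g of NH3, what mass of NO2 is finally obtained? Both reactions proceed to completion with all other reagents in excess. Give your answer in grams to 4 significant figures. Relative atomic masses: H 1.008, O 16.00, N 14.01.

398.7 g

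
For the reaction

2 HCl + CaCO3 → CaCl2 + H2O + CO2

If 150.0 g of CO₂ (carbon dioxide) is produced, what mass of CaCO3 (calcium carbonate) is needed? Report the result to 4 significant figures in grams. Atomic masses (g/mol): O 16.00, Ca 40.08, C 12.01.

341.1 g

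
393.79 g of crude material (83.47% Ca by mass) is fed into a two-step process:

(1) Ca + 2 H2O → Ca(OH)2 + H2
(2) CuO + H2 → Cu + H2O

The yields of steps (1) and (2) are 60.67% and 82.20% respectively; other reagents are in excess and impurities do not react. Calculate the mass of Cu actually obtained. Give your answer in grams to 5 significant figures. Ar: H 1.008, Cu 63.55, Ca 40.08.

259.91 g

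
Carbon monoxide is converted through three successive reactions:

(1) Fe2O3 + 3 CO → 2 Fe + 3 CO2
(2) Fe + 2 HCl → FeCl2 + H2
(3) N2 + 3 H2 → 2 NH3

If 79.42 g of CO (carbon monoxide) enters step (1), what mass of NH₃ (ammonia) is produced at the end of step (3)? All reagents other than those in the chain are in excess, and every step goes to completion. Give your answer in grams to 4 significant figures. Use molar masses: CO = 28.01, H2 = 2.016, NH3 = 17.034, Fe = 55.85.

21.47 g

n(CO) = 79.42 / 28.01 = 2.8354 mol.
Reaction (1): CO→Fe ratio 3:2 ⇒ n(Fe) = 1.8903 mol.
Reaction (2): Fe→H2 ratio 1:1 ⇒ n(H2) = 1.8903 mol.
Reaction (3): H2→NH3 ratio 3:2 ⇒ n(NH3) = 1.2602 mol.
Mass of NH3 = 1.2602 × 17.034 = 21.466 g.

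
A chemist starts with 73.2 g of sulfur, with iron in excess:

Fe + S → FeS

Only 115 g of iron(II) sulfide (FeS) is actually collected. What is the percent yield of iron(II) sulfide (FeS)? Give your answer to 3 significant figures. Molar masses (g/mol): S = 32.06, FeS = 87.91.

n(S) = 73.20 g / 32.06 g/mol = 2.283 mol.
From the equation the S:FeS mole ratio is 1:1, so n(FeS) = 2.283 × 1/1 = 2.283 mol.
Mass of FeS = 2.283 mol × 87.91 g/mol = 200.7 g.
This is the theoretical yield. Percent yield = 115 g / 200.7 g × 100% = 57.29%.

57.3 %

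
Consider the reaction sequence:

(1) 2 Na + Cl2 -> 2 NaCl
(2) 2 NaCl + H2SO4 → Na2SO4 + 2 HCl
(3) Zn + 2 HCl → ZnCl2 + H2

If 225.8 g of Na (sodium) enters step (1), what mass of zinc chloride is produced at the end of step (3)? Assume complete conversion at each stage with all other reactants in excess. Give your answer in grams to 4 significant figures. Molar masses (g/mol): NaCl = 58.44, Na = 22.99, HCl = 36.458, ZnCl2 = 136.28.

669.2 g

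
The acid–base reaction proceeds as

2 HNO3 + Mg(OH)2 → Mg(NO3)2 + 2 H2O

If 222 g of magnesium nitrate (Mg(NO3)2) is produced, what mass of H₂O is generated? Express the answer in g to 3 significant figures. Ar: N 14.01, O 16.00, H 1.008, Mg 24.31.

53.9 g

M(Mg(NO3)2) = 24.31 + 2(14.01) + 6(16.00) = 148.33 g/mol.
M(H2O) = 2(1.008) + 16.00 = 18.016 g/mol.
n(Mg(NO3)2) = 222.0 g / 148.33 g/mol = 1.497 mol.
From the equation the Mg(NO3)2:H2O mole ratio is 1:2, so n(H2O) = 1.497 × 2/1 = 2.993 mol.
Mass of H2O = 2.993 mol × 18.016 g/mol = 53.93 g.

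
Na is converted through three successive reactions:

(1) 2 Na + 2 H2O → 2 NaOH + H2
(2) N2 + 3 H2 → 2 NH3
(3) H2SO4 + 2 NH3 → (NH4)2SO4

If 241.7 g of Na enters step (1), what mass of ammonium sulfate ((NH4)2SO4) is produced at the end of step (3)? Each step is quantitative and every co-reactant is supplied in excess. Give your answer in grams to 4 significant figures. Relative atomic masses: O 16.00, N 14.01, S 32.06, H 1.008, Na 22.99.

M(Na) = 22.99 g/mol.
M((NH4)2SO4) = 2(14.01) + 8(1.008) + 32.06 + 4(16.00) = 132.144 g/mol.
n(Na) = 241.7 / 22.99 = 10.513 mol.
Reaction (1): Na→H2 ratio 2:1 ⇒ n(H2) = 5.2566 mol.
Reaction (2): H2→NH3 ratio 3:2 ⇒ n(NH3) = 3.5044 mol.
Reaction (3): NH3→(NH4)2SO4 ratio 2:1 ⇒ n((NH4)2SO4) = 1.7522 mol.
Mass of (NH4)2SO4 = 1.7522 × 132.144 = 231.54 g.

231.5 g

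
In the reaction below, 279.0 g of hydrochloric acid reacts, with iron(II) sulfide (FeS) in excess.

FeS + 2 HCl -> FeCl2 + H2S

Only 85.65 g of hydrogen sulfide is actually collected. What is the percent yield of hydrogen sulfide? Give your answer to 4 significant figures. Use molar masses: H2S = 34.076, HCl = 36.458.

n(HCl) = 279.00 g / 36.458 g/mol = 7.6526 mol.
From the equation the HCl:H2S mole ratio is 2:1, so n(H2S) = 7.6526 × 1/2 = 3.8263 mol.
Mass of H2S = 3.8263 mol × 34.076 g/mol = 130.39 g.
This is the theoretical yield. Percent yield = 85.65 g / 130.39 g × 100% = 65.690%.

65.69 %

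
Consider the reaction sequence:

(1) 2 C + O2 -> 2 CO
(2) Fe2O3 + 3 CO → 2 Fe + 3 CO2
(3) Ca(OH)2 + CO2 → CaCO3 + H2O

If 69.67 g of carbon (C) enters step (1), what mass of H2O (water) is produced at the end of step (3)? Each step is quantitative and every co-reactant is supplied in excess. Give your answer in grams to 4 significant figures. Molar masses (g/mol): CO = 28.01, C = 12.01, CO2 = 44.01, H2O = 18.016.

n(C) = 69.67 / 12.01 = 5.8010 mol.
Reaction (1): C→CO ratio 2:2 ⇒ n(CO) = 5.8010 mol.
Reaction (2): CO→CO2 ratio 3:3 ⇒ n(CO2) = 5.8010 mol.
Reaction (3): CO2→H2O ratio 1:1 ⇒ n(H2O) = 5.8010 mol.
Mass of H2O = 5.8010 × 18.016 = 104.51 g.

104.5 g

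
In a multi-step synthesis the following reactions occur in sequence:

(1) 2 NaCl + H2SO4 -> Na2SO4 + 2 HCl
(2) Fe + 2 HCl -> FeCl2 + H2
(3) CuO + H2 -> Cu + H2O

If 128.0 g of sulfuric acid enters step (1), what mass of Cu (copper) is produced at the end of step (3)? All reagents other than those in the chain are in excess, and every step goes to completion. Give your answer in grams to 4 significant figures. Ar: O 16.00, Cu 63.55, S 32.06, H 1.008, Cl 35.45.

82.94 g

M(H2SO4) = 2(1.008) + 32.06 + 4(16.00) = 98.076 g/mol.
M(Cu) = 63.55 g/mol.
n(H2SO4) = 128.0 / 98.076 = 1.3051 mol.
Reaction (1): H2SO4→HCl ratio 1:2 ⇒ n(HCl) = 2.6102 mol.
Reaction (2): HCl→H2 ratio 2:1 ⇒ n(H2) = 1.3051 mol.
Reaction (3): H2→Cu ratio 1:1 ⇒ n(Cu) = 1.3051 mol.
Mass of Cu = 1.3051 × 63.55 = 82.940 g.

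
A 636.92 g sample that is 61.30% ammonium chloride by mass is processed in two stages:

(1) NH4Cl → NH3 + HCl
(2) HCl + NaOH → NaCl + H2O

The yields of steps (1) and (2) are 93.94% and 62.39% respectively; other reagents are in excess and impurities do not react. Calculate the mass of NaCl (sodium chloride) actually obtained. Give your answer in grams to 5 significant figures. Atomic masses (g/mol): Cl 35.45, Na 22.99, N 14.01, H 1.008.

Pure NH4Cl = 636.92 × 0.6130 = 390.432 g.
M(NH4Cl) = 14.01 + 4(1.008) + 35.45 = 53.492 g/mol.
M(NaCl) = 22.99 + 35.45 = 58.44 g/mol.
n(NH4Cl) = 390.432 / 53.492 = 7.29889 mol.
Step 1 (NH4Cl:HCl = 1:1): theoretical n(HCl) = 7.29889 mol; at 93.94% yield, n(HCl) = 6.85657 mol.
Step 2 (HCl:NaCl = 1:1): theoretical n(NaCl) = 6.85657 mol, so theoretical mass = 6.85657 × 58.44 = 400.698 g.
At 62.39% yield, actual mass of NaCl = 400.698 × 0.6239 = 249.996 g.

250.00 g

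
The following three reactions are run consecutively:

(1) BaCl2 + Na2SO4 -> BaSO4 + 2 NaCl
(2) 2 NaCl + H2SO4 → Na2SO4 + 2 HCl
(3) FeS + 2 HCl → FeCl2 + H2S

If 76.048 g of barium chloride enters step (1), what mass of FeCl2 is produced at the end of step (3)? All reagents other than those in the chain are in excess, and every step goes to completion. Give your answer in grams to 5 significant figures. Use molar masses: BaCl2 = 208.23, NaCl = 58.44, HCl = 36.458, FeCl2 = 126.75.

n(BaCl2) = 76.048 / 208.23 = 0.365212 mol.
Reaction (1): BaCl2→NaCl ratio 1:2 ⇒ n(NaCl) = 0.730423 mol.
Reaction (2): NaCl→HCl ratio 2:2 ⇒ n(HCl) = 0.730423 mol.
Reaction (3): HCl→FeCl2 ratio 2:1 ⇒ n(FeCl2) = 0.365212 mol.
Mass of FeCl2 = 0.365212 × 126.75 = 46.2906 g.

46.291 g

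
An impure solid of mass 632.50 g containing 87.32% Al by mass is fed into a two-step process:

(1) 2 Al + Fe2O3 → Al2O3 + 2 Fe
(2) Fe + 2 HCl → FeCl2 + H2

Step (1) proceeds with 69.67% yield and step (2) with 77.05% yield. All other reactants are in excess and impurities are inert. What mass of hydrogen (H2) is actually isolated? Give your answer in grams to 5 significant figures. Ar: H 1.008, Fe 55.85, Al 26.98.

Pure Al = 632.50 × 0.8732 = 552.299 g.
M(Al) = 26.98 g/mol.
M(H2) = 2(1.008) = 2.016 g/mol.
n(Al) = 552.299 / 26.98 = 20.4707 mol.
Step 1 (Al:Fe = 2:2): theoretical n(Fe) = 20.4707 mol; at 69.67% yield, n(Fe) = 14.2619 mol.
Step 2 (Fe:H2 = 1:1): theoretical n(H2) = 14.2619 mol, so theoretical mass = 14.2619 × 2.016 = 28.7520 g.
At 77.05% yield, actual mass of H2 = 28.7520 × 0.7705 = 22.1534 g.

22.153 g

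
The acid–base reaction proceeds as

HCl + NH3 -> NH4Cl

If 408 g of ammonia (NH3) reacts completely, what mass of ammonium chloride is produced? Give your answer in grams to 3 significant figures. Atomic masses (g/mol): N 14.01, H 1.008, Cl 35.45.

1280 g

M(NH3) = 14.01 + 3(1.008) = 17.034 g/mol.
M(NH4Cl) = 14.01 + 4(1.008) + 35.45 = 53.492 g/mol.
n(NH3) = 408.0 g / 17.034 g/mol = 23.95 mol.
From the equation the NH3:NH4Cl mole ratio is 1:1, so n(NH4Cl) = 23.95 × 1/1 = 23.95 mol.
Mass of NH4Cl = 23.95 mol × 53.492 g/mol = 1281 g.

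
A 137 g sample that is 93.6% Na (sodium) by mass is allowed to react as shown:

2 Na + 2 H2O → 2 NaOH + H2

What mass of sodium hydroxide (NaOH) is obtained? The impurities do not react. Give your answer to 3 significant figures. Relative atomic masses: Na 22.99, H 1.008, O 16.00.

Mass of pure Na = 137 g × 0.936 = 128.2 g.
M(Na) = 22.99 g/mol.
M(NaOH) = 22.99 + 16.00 + 1.008 = 39.998 g/mol.
n(Na) = 128.2 g / 22.99 g/mol = 5.578 mol.
From the equation the Na:NaOH mole ratio is 2:2, so n(NaOH) = 5.578 × 2/2 = 5.578 mol.
Mass of NaOH = 5.578 mol × 39.998 g/mol = 223.1 g.

223 g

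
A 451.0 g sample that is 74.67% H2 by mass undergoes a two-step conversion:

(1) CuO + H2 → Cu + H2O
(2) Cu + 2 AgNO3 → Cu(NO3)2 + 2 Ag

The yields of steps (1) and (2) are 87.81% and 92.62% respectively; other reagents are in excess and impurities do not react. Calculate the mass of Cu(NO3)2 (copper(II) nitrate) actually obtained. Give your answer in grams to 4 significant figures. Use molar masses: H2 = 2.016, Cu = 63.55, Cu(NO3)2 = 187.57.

25480 g

Pure H2 = 451.0 × 0.7467 = 336.76 g.
n(H2) = 336.76 / 2.016 = 167.04 mol.
Step 1 (H2:Cu = 1:1): theoretical n(Cu) = 167.04 mol; at 87.81% yield, n(Cu) = 146.68 mol.
Step 2 (Cu:Cu(NO3)2 = 1:1): theoretical n(Cu(NO3)2) = 146.68 mol, so theoretical mass = 146.68 × 187.57 = 27513 g.
At 92.62% yield, actual mass of Cu(NO3)2 = 27513 × 0.9262 = 25483 g.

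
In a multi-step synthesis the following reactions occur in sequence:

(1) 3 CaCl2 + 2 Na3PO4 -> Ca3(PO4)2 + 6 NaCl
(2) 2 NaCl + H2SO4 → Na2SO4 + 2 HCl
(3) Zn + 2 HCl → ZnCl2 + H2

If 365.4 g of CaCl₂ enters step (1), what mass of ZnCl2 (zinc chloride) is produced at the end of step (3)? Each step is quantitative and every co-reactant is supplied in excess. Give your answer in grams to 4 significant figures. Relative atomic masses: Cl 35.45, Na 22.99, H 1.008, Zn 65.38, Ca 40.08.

448.7 g

M(CaCl2) = 40.08 + 2(35.45) = 110.98 g/mol.
M(ZnCl2) = 65.38 + 2(35.45) = 136.28 g/mol.
n(CaCl2) = 365.4 / 110.98 = 3.2925 mol.
Reaction (1): CaCl2→NaCl ratio 3:6 ⇒ n(NaCl) = 6.5850 mol.
Reaction (2): NaCl→HCl ratio 2:2 ⇒ n(HCl) = 6.5850 mol.
Reaction (3): HCl→ZnCl2 ratio 2:1 ⇒ n(ZnCl2) = 3.2925 mol.
Mass of ZnCl2 = 3.2925 × 136.28 = 448.70 g.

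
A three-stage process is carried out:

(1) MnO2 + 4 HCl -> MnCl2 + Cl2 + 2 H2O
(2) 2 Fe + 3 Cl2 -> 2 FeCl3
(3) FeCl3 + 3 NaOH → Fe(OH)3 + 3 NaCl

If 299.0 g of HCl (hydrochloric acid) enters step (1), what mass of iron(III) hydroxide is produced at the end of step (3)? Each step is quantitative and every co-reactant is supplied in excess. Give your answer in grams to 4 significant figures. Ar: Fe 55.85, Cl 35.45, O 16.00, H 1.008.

146.1 g

M(HCl) = 1.008 + 35.45 = 36.458 g/mol.
M(Fe(OH)3) = 55.85 + 3(16.00) + 3(1.008) = 106.874 g/mol.
n(HCl) = 299.0 / 36.458 = 8.2012 mol.
Reaction (1): HCl→Cl2 ratio 4:1 ⇒ n(Cl2) = 2.0503 mol.
Reaction (2): Cl2→FeCl3 ratio 3:2 ⇒ n(FeCl3) = 1.3669 mol.
Reaction (3): FeCl3→Fe(OH)3 ratio 1:1 ⇒ n(Fe(OH)3) = 1.3669 mol.
Mass of Fe(OH)3 = 1.3669 × 106.874 = 146.08 g.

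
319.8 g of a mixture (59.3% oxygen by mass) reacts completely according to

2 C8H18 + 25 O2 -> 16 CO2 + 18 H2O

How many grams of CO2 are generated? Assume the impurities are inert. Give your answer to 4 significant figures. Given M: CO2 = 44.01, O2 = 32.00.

166.9 g

Mass of pure O2 = 319.8 g × 0.593 = 189.64 g.
n(O2) = 189.64 g / 32.00 g/mol = 5.9263 mol.
From the equation the O2:CO2 mole ratio is 25:16, so n(CO2) = 5.9263 × 16/25 = 3.7928 mol.
Mass of CO2 = 3.7928 mol × 44.01 g/mol = 166.92 g.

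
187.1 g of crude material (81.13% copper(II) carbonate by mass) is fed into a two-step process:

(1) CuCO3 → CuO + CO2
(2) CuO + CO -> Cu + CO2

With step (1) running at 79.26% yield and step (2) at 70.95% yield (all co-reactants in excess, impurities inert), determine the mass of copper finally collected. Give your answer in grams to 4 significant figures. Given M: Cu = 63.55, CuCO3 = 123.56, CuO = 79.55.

Pure CuCO3 = 187.1 × 0.8113 = 151.79 g.
n(CuCO3) = 151.79 / 123.56 = 1.2285 mol.
Step 1 (CuCO3:CuO = 1:1): theoretical n(CuO) = 1.2285 mol; at 79.26% yield, n(CuO) = 0.97371 mol.
Step 2 (CuO:Cu = 1:1): theoretical n(Cu) = 0.97371 mol, so theoretical mass = 0.97371 × 63.55 = 61.880 g.
At 70.95% yield, actual mass of Cu = 61.880 × 0.7095 = 43.904 g.

43.90 g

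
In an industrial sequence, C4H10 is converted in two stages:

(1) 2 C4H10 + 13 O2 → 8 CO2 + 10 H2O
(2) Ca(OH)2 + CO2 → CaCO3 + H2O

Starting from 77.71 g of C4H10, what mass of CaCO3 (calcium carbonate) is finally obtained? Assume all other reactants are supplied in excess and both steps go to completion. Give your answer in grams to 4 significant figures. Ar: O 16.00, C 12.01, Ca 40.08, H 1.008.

M(C4H10) = 4(12.01) + 10(1.008) = 58.12 g/mol.
M(CaCO3) = 40.08 + 12.01 + 3(16.00) = 100.09 g/mol.
n(C4H10) = 77.710 / 58.12 = 1.3371 mol.
Step 1 gives a 2:8 ratio of C4H10 to CO2, so n(CO2) = 5.3482 mol.
In step 2 the CO2:CaCO3 ratio is 1:1, so n(CaCO3) = 5.3482 mol.
Mass of CaCO3 = 5.3482 × 100.09 = 535.31 g.

535.3 g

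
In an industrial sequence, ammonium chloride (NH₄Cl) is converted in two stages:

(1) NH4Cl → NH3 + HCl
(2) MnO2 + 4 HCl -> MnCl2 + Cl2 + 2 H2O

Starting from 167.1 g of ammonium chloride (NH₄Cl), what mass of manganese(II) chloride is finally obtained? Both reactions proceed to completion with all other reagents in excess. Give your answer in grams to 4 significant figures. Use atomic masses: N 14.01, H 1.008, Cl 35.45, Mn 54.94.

M(NH4Cl) = 14.01 + 4(1.008) + 35.45 = 53.492 g/mol.
M(MnCl2) = 54.94 + 2(35.45) = 125.84 g/mol.
n(NH4Cl) = 167.10 / 53.492 = 3.1238 mol.
Step 1 gives a 1:1 ratio of NH4Cl to HCl, so n(HCl) = 3.1238 mol.
In step 2 the HCl:MnCl2 ratio is 4:1, so n(MnCl2) = 0.78096 mol.
Mass of MnCl2 = 0.78096 × 125.84 = 98.276 g.

98.28 g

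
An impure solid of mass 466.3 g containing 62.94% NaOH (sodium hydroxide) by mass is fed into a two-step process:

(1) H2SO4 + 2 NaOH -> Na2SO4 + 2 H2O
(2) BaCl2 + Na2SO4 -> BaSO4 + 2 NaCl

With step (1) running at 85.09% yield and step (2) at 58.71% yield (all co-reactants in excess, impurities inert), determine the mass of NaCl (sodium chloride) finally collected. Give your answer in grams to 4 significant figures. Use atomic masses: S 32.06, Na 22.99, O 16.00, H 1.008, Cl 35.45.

214.2 g

Pure NaOH = 466.3 × 0.6294 = 293.49 g.
M(NaOH) = 22.99 + 16.00 + 1.008 = 39.998 g/mol.
M(NaCl) = 22.99 + 35.45 = 58.44 g/mol.
n(NaOH) = 293.49 / 39.998 = 7.3376 mol.
Step 1 (NaOH:Na2SO4 = 2:1): theoretical n(Na2SO4) = 3.6688 mol; at 85.09% yield, n(Na2SO4) = 3.1218 mol.
Step 2 (Na2SO4:NaCl = 1:2): theoretical n(NaCl) = 6.2436 mol, so theoretical mass = 6.2436 × 58.44 = 364.87 g.
At 58.71% yield, actual mass of NaCl = 364.87 × 0.5871 = 214.22 g.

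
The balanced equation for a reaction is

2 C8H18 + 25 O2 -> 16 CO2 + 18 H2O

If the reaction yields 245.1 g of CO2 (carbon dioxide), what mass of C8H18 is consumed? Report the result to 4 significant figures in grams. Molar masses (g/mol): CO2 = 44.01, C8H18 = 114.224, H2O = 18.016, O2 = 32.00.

79.52 g

n(CO2) = 245.10 g / 44.01 g/mol = 5.5692 mol.
From the equation the CO2:C8H18 mole ratio is 16:2, so n(C8H18) = 5.5692 × 2/16 = 0.69615 mol.
Mass of C8H18 = 0.69615 mol × 114.224 g/mol = 79.517 g.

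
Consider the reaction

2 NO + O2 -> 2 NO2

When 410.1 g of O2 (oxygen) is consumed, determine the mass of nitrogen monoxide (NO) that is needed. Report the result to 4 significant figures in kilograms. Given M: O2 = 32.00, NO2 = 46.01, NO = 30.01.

0.7692 kg

n(O2) = 410.10 g / 32.00 g/mol = 12.816 mol.
From the equation the O2:NO mole ratio is 1:2, so n(NO) = 12.816 × 2/1 = 25.631 mol.
Mass of NO = 25.631 mol × 30.01 g/mol = 769.19 g.
Converting to kg: 769.19 g = 0.7692 kg.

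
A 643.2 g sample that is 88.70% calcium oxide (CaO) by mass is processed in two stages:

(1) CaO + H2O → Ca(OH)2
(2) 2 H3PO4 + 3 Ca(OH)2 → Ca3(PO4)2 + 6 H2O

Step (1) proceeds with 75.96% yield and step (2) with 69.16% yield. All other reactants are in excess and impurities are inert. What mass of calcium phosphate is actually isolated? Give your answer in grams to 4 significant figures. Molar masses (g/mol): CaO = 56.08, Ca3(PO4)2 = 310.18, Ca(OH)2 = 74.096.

552.6 g

Pure CaO = 643.2 × 0.8870 = 570.52 g.
n(CaO) = 570.52 / 56.08 = 10.173 mol.
Step 1 (CaO:Ca(OH)2 = 1:1): theoretical n(Ca(OH)2) = 10.173 mol; at 75.96% yield, n(Ca(OH)2) = 7.7276 mol.
Step 2 (Ca(OH)2:Ca3(PO4)2 = 3:1): theoretical n(Ca3(PO4)2) = 2.5759 mol, so theoretical mass = 2.5759 × 310.18 = 798.99 g.
At 69.16% yield, actual mass of Ca3(PO4)2 = 798.99 × 0.6916 = 552.58 g.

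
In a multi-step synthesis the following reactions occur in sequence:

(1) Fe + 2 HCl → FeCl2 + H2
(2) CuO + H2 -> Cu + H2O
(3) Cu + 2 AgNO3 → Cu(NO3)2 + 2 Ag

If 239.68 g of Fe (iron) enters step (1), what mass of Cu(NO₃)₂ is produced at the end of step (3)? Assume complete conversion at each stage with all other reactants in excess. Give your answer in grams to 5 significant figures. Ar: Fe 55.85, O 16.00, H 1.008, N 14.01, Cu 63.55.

M(Fe) = 55.85 g/mol.
M(Cu(NO3)2) = 63.55 + 2(14.01) + 6(16.00) = 187.57 g/mol.
n(Fe) = 239.68 / 55.85 = 4.29150 mol.
Reaction (1): Fe→H2 ratio 1:1 ⇒ n(H2) = 4.29150 mol.
Reaction (2): H2→Cu ratio 1:1 ⇒ n(Cu) = 4.29150 mol.
Reaction (3): Cu→Cu(NO3)2 ratio 1:1 ⇒ n(Cu(NO3)2) = 4.29150 mol.
Mass of Cu(NO3)2 = 4.29150 × 187.57 = 804.956 g.

804.96 g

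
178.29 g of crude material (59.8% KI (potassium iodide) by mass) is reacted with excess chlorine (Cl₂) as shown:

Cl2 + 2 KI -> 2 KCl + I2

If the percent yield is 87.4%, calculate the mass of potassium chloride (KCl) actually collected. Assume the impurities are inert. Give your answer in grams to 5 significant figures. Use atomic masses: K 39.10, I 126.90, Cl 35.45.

Pure KI available = 178.29 g × 0.598 = 106.617 g.
M(KI) = 39.10 + 126.90 = 166.00 g/mol.
M(KCl) = 39.10 + 35.45 = 74.55 g/mol.
n(KI) = 106.617 g / 166.00 g/mol = 0.642274 mol.
From the equation the KI:KCl mole ratio is 2:2, so n(KCl) = 0.642274 × 2/2 = 0.642274 mol.
Mass of KCl = 0.642274 mol × 74.55 g/mol = 47.8815 g.
Actual mass collected = 47.8815 g × 0.874 = 41.8484 g.

41.848 g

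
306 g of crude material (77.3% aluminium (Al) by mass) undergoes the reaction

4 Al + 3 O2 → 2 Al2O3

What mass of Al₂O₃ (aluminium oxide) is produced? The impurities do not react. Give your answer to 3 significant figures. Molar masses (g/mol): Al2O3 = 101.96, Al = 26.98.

Mass of pure Al = 306 g × 0.773 = 236.5 g.
n(Al) = 236.5 g / 26.98 g/mol = 8.767 mol.
From the equation the Al:Al2O3 mole ratio is 4:2, so n(Al2O3) = 8.767 × 2/4 = 4.384 mol.
Mass of Al2O3 = 4.384 mol × 101.96 g/mol = 446.9 g.

447 g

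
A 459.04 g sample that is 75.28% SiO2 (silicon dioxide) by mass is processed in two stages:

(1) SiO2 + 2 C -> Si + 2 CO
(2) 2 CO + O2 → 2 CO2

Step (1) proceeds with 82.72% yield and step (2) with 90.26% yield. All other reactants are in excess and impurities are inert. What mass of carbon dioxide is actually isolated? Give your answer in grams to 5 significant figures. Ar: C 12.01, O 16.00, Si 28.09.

Pure SiO2 = 459.04 × 0.7528 = 345.565 g.
M(SiO2) = 28.09 + 2(16.00) = 60.09 g/mol.
M(CO2) = 12.01 + 2(16.00) = 44.01 g/mol.
n(SiO2) = 345.565 / 60.09 = 5.75080 mol.
Step 1 (SiO2:CO = 1:2): theoretical n(CO) = 11.5016 mol; at 82.72% yield, n(CO) = 9.51412 mol.
Step 2 (CO:CO2 = 2:2): theoretical n(CO2) = 9.51412 mol, so theoretical mass = 9.51412 × 44.01 = 418.716 g.
At 90.26% yield, actual mass of CO2 = 418.716 × 0.9026 = 377.933 g.

377.93 g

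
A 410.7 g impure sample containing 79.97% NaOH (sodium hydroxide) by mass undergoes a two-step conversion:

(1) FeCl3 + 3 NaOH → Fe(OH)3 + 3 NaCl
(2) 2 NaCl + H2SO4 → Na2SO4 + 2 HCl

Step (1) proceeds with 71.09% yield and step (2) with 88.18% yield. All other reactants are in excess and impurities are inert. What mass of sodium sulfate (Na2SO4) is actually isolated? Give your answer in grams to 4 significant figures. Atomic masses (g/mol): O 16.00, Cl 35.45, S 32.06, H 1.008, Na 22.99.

Pure NaOH = 410.7 × 0.7997 = 328.44 g.
M(NaOH) = 22.99 + 16.00 + 1.008 = 39.998 g/mol.
M(Na2SO4) = 2(22.99) + 32.06 + 4(16.00) = 142.04 g/mol.
n(NaOH) = 328.44 / 39.998 = 8.2113 mol.
Step 1 (NaOH:NaCl = 3:3): theoretical n(NaCl) = 8.2113 mol; at 71.09% yield, n(NaCl) = 5.8374 mol.
Step 2 (NaCl:Na2SO4 = 2:1): theoretical n(Na2SO4) = 2.9187 mol, so theoretical mass = 2.9187 × 142.04 = 414.57 g.
At 88.18% yield, actual mass of Na2SO4 = 414.57 × 0.8818 = 365.57 g.

365.6 g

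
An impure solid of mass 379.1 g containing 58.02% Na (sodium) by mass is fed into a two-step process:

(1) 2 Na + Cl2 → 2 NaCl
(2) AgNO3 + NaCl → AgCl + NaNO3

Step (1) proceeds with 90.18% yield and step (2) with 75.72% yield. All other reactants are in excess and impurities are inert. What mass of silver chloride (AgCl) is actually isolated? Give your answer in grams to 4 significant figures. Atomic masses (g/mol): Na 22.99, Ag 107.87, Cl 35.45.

936.3 g

Pure Na = 379.1 × 0.5802 = 219.95 g.
M(Na) = 22.99 g/mol.
M(AgCl) = 107.87 + 35.45 = 143.32 g/mol.
n(Na) = 219.95 / 22.99 = 9.5674 mol.
Step 1 (Na:NaCl = 2:2): theoretical n(NaCl) = 9.5674 mol; at 90.18% yield, n(NaCl) = 8.6279 mol.
Step 2 (NaCl:AgCl = 1:1): theoretical n(AgCl) = 8.6279 mol, so theoretical mass = 8.6279 × 143.32 = 1236.5 g.
At 75.72% yield, actual mass of AgCl = 1236.5 × 0.7572 = 936.31 g.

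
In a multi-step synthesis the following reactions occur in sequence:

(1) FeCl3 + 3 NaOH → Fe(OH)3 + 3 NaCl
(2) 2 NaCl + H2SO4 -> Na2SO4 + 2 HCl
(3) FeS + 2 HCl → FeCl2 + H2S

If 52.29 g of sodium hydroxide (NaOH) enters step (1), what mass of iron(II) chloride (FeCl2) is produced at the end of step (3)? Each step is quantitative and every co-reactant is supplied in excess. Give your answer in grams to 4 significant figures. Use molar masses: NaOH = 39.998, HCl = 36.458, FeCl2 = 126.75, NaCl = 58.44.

n(NaOH) = 52.29 / 39.998 = 1.3073 mol.
Reaction (1): NaOH→NaCl ratio 3:3 ⇒ n(NaCl) = 1.3073 mol.
Reaction (2): NaCl→HCl ratio 2:2 ⇒ n(HCl) = 1.3073 mol.
Reaction (3): HCl→FeCl2 ratio 2:1 ⇒ n(FeCl2) = 0.65366 mol.
Mass of FeCl2 = 0.65366 × 126.75 = 82.851 g.

82.85 g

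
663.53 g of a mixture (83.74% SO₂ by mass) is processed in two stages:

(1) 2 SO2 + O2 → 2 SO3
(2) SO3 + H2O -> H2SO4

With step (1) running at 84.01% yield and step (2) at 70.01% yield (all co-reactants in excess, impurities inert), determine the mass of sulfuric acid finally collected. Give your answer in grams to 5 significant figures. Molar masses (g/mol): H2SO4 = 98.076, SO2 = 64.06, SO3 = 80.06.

500.33 g

Pure SO2 = 663.53 × 0.8374 = 555.640 g.
n(SO2) = 555.640 / 64.06 = 8.67374 mol.
Step 1 (SO2:SO3 = 2:2): theoretical n(SO3) = 8.67374 mol; at 84.01% yield, n(SO3) = 7.28681 mol.
Step 2 (SO3:H2SO4 = 1:1): theoretical n(H2SO4) = 7.28681 mol, so theoretical mass = 7.28681 × 98.076 = 714.661 g.
At 70.01% yield, actual mass of H2SO4 = 714.661 × 0.7001 = 500.334 g.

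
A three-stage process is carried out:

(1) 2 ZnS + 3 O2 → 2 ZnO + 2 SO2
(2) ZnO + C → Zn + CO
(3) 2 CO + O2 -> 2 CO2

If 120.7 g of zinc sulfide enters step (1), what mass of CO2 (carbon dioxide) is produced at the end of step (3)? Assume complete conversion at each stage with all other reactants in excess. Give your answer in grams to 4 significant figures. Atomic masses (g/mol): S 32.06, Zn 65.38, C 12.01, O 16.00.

M(ZnS) = 65.38 + 32.06 = 97.44 g/mol.
M(CO2) = 12.01 + 2(16.00) = 44.01 g/mol.
n(ZnS) = 120.7 / 97.44 = 1.2387 mol.
Reaction (1): ZnS→ZnO ratio 2:2 ⇒ n(ZnO) = 1.2387 mol.
Reaction (2): ZnO→CO ratio 1:1 ⇒ n(CO) = 1.2387 mol.
Reaction (3): CO→CO2 ratio 2:2 ⇒ n(CO2) = 1.2387 mol.
Mass of CO2 = 1.2387 × 44.01 = 54.516 g.

54.52 g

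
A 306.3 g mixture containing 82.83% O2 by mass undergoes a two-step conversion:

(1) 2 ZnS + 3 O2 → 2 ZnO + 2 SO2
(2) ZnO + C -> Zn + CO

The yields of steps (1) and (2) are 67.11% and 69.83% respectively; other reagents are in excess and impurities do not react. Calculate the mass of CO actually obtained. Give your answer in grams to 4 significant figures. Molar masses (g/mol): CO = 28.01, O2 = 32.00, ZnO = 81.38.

69.38 g

Pure O2 = 306.3 × 0.8283 = 253.71 g.
n(O2) = 253.71 / 32.00 = 7.9284 mol.
Step 1 (O2:ZnO = 3:2): theoretical n(ZnO) = 5.2856 mol; at 67.11% yield, n(ZnO) = 3.5472 mol.
Step 2 (ZnO:CO = 1:1): theoretical n(CO) = 3.5472 mol, so theoretical mass = 3.5472 × 28.01 = 99.356 g.
At 69.83% yield, actual mass of CO = 99.356 × 0.6983 = 69.380 g.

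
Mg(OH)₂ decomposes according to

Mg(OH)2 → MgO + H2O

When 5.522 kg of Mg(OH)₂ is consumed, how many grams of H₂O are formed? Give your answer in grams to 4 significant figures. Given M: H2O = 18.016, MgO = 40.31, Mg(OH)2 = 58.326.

1706 g

Convert: 5.522 kg = 5522.0 g.
n(Mg(OH)2) = 5522.0 g / 58.326 g/mol = 94.675 mol.
From the equation the Mg(OH)2:H2O mole ratio is 1:1, so n(H2O) = 94.675 × 1/1 = 94.675 mol.
Mass of H2O = 94.675 mol × 18.016 g/mol = 1705.7 g.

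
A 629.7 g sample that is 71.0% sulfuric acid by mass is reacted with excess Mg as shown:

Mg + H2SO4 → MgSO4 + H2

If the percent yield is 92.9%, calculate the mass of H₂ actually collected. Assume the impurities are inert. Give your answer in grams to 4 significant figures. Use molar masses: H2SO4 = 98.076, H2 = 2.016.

Pure H2SO4 available = 629.7 g × 0.710 = 447.09 g.
n(H2SO4) = 447.09 g / 98.076 g/mol = 4.5586 mol.
From the equation the H2SO4:H2 mole ratio is 1:1, so n(H2) = 4.5586 × 1/1 = 4.5586 mol.
Mass of H2 = 4.5586 mol × 2.016 g/mol = 9.1901 g.
Actual mass collected = 9.1901 g × 0.929 = 8.5376 g.

8.538 g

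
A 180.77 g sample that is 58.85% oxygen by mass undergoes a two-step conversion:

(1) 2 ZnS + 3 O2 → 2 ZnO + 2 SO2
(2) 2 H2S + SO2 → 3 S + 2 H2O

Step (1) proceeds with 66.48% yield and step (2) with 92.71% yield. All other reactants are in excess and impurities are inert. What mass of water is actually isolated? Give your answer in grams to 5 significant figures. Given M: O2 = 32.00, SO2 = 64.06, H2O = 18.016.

49.220 g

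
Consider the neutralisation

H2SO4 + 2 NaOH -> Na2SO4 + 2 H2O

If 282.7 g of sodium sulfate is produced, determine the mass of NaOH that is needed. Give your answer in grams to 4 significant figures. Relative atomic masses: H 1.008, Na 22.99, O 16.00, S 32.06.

159.2 g

M(Na2SO4) = 2(22.99) + 32.06 + 4(16.00) = 142.04 g/mol.
M(NaOH) = 22.99 + 16.00 + 1.008 = 39.998 g/mol.
n(Na2SO4) = 282.70 g / 142.04 g/mol = 1.9903 mol.
From the equation the Na2SO4:NaOH mole ratio is 1:2, so n(NaOH) = 1.9903 × 2/1 = 3.9806 mol.
Mass of NaOH = 3.9806 mol × 39.998 g/mol = 159.21 g.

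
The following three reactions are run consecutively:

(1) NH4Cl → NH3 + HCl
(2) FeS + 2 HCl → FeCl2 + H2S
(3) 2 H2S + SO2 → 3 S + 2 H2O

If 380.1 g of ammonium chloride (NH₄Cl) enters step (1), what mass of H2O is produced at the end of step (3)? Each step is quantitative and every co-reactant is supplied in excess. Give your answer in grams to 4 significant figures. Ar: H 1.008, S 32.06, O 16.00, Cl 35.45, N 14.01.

64.01 g

M(NH4Cl) = 14.01 + 4(1.008) + 35.45 = 53.492 g/mol.
M(H2O) = 2(1.008) + 16.00 = 18.016 g/mol.
n(NH4Cl) = 380.1 / 53.492 = 7.1057 mol.
Reaction (1): NH4Cl→HCl ratio 1:1 ⇒ n(HCl) = 7.1057 mol.
Reaction (2): HCl→H2S ratio 2:1 ⇒ n(H2S) = 3.5529 mol.
Reaction (3): H2S→H2O ratio 2:2 ⇒ n(H2O) = 3.5529 mol.
Mass of H2O = 3.5529 × 18.016 = 64.008 g.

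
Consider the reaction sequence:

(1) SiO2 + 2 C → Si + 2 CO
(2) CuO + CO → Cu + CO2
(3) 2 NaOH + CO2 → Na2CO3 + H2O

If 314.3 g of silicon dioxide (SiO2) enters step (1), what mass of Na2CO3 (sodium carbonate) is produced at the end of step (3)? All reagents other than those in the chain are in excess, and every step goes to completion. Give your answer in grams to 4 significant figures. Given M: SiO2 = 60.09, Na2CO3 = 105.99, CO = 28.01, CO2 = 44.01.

1109 g

n(SiO2) = 314.3 / 60.09 = 5.2305 mol.
Reaction (1): SiO2→CO ratio 1:2 ⇒ n(CO) = 10.461 mol.
Reaction (2): CO→CO2 ratio 1:1 ⇒ n(CO2) = 10.461 mol.
Reaction (3): CO2→Na2CO3 ratio 1:1 ⇒ n(Na2CO3) = 10.461 mol.
Mass of Na2CO3 = 10.461 × 105.99 = 1108.8 g.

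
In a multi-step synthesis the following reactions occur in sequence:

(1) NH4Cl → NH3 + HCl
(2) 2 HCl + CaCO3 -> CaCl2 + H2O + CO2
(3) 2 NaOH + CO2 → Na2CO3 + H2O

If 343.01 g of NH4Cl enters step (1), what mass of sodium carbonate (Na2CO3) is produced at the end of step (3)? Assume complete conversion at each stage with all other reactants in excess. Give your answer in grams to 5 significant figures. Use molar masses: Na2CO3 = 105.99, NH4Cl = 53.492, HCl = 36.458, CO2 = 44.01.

339.82 g

n(NH4Cl) = 343.01 / 53.492 = 6.41236 mol.
Reaction (1): NH4Cl→HCl ratio 1:1 ⇒ n(HCl) = 6.41236 mol.
Reaction (2): HCl→CO2 ratio 2:1 ⇒ n(CO2) = 3.20618 mol.
Reaction (3): CO2→Na2CO3 ratio 1:1 ⇒ n(Na2CO3) = 3.20618 mol.
Mass of Na2CO3 = 3.20618 × 105.99 = 339.823 g.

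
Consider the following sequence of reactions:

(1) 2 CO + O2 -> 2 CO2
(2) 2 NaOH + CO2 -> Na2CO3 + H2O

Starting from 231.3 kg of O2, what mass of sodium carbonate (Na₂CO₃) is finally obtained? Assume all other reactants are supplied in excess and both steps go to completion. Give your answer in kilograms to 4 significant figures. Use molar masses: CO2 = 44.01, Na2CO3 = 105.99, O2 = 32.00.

1532 kg

231.3 kg = 231300 g.
n(O2) = 231300 / 32.00 = 7228.1 mol.
Step 1 gives a 1:2 ratio of O2 to CO2, so n(CO2) = 14456 mol.
In step 2 the CO2:Na2CO3 ratio is 1:1, so n(Na2CO3) = 14456 mol.
Mass of Na2CO3 = 14456 × 105.99 = 1.5322 × 10^6 g = 1532 kg.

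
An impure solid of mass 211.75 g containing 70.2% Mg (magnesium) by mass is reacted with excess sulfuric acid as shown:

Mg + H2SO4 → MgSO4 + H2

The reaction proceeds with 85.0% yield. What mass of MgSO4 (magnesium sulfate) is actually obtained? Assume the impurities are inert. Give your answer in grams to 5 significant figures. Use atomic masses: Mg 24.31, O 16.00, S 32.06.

Pure Mg available = 211.75 g × 0.702 = 148.649 g.
M(Mg) = 24.31 g/mol.
M(MgSO4) = 24.31 + 32.06 + 4(16.00) = 120.37 g/mol.
n(Mg) = 148.649 g / 24.31 g/mol = 6.11471 mol.
From the equation the Mg:MgSO4 mole ratio is 1:1, so n(MgSO4) = 6.11471 × 1/1 = 6.11471 mol.
Mass of MgSO4 = 6.11471 mol × 120.37 g/mol = 736.027 g.
Actual mass collected = 736.027 g × 0.850 = 625.623 g.

625.62 g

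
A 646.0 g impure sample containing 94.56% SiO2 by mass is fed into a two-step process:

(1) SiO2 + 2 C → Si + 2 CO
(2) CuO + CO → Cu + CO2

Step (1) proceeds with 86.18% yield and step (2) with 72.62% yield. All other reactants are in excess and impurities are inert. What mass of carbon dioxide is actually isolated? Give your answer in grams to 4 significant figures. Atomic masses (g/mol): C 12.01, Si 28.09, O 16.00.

560.0 g

Pure SiO2 = 646.0 × 0.9456 = 610.86 g.
M(SiO2) = 28.09 + 2(16.00) = 60.09 g/mol.
M(CO2) = 12.01 + 2(16.00) = 44.01 g/mol.
n(SiO2) = 610.86 / 60.09 = 10.166 mol.
Step 1 (SiO2:CO = 1:2): theoretical n(CO) = 20.331 mol; at 86.18% yield, n(CO) = 17.522 mol.
Step 2 (CO:CO2 = 1:1): theoretical n(CO2) = 17.522 mol, so theoretical mass = 17.522 × 44.01 = 771.13 g.
At 72.62% yield, actual mass of CO2 = 771.13 × 0.7262 = 559.99 g.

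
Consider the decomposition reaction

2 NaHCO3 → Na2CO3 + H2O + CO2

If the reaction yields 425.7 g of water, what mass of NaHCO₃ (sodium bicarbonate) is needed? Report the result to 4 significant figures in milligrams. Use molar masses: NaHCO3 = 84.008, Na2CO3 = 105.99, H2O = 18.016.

3970000 mg

n(H2O) = 425.70 g / 18.016 g/mol = 23.629 mol.
From the equation the H2O:NaHCO3 mole ratio is 1:2, so n(NaHCO3) = 23.629 × 2/1 = 47.258 mol.
Mass of NaHCO3 = 47.258 mol × 84.008 g/mol = 3970.0 g.
Converting to mg: 3970.0 g = 3970000 mg.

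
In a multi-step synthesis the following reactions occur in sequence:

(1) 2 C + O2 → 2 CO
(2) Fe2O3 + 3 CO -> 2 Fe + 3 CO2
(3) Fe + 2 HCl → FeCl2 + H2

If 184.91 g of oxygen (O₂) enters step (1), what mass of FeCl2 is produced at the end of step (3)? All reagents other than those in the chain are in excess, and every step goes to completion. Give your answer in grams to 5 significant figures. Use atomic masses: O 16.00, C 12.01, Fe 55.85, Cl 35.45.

M(O2) = 2(16.00) = 32.00 g/mol.
M(FeCl2) = 55.85 + 2(35.45) = 126.75 g/mol.
n(O2) = 184.91 / 32.00 = 5.77844 mol.
Reaction (1): O2→CO ratio 1:2 ⇒ n(CO) = 11.5569 mol.
Reaction (2): CO→Fe ratio 3:2 ⇒ n(Fe) = 7.70458 mol.
Reaction (3): Fe→FeCl2 ratio 1:1 ⇒ n(FeCl2) = 7.70458 mol.
Mass of FeCl2 = 7.70458 × 126.75 = 976.556 g.

976.56 g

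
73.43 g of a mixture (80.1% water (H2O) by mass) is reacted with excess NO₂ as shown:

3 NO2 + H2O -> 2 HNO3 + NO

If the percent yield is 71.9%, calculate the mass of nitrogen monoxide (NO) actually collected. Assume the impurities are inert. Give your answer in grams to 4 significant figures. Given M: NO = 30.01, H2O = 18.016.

70.44 g

Pure H2O available = 73.43 g × 0.801 = 58.817 g.
n(H2O) = 58.817 g / 18.016 g/mol = 3.2647 mol.
From the equation the H2O:NO mole ratio is 1:1, so n(NO) = 3.2647 × 1/1 = 3.2647 mol.
Mass of NO = 3.2647 mol × 30.01 g/mol = 97.975 g.
Actual mass collected = 97.975 g × 0.719 = 70.444 g.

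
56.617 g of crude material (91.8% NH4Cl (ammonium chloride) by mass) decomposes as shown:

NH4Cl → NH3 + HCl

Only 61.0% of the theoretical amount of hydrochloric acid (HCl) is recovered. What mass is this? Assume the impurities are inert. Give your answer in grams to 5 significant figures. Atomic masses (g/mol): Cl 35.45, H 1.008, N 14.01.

21.608 g

Pure NH4Cl available = 56.617 g × 0.918 = 51.9744 g.
M(NH4Cl) = 14.01 + 4(1.008) + 35.45 = 53.492 g/mol.
M(HCl) = 1.008 + 35.45 = 36.458 g/mol.
n(NH4Cl) = 51.9744 g / 53.492 g/mol = 0.971630 mol.
From the equation the NH4Cl:HCl mole ratio is 1:1, so n(HCl) = 0.971630 × 1/1 = 0.971630 mol.
Mass of HCl = 0.971630 mol × 36.458 g/mol = 35.4237 g.
Actual mass collected = 35.4237 g × 0.610 = 21.6084 g.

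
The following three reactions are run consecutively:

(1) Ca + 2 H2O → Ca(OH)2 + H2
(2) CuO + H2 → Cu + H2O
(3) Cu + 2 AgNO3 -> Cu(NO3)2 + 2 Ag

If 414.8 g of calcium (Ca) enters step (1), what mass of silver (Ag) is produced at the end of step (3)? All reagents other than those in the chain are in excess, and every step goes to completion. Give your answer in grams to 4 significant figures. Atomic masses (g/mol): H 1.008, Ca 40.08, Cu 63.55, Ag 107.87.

2233 g

M(Ca) = 40.08 g/mol.
M(Ag) = 107.87 g/mol.
n(Ca) = 414.8 / 40.08 = 10.349 mol.
Reaction (1): Ca→H2 ratio 1:1 ⇒ n(H2) = 10.349 mol.
Reaction (2): H2→Cu ratio 1:1 ⇒ n(Cu) = 10.349 mol.
Reaction (3): Cu→Ag ratio 1:2 ⇒ n(Ag) = 20.699 mol.
Mass of Ag = 20.699 × 107.87 = 2232.8 g.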